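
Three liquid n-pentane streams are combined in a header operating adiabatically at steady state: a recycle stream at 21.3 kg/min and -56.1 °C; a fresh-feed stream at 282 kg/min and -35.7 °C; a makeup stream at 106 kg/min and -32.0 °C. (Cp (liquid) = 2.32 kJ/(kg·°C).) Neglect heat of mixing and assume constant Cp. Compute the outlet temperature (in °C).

Energy balance with Q = 0: Σ ṁᵢCp,ᵢ(T_out − Tᵢ) = 0
T_out = Σ ṁᵢCp,ᵢTᵢ / Σ ṁᵢCp,ᵢ
      = -33998 / 949.58 = -35.803 °C

T_out = -35.8 °C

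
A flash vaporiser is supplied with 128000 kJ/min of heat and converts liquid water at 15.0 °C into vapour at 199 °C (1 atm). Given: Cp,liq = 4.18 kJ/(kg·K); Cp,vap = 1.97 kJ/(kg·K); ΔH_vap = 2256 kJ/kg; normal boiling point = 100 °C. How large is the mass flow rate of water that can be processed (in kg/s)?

ṁ = 0.760 kg/s

Δh = 4.18×(100−15.0) + 2256 + 1.97×(199−100) = 2806.3 kJ/kg
Q = 128000 kJ/min = 2133.3 kJ/s = 2133.3 kJ/s
ṁ = Q/Δh = 2133.3 / 2806.3 = 0.76019 kg/s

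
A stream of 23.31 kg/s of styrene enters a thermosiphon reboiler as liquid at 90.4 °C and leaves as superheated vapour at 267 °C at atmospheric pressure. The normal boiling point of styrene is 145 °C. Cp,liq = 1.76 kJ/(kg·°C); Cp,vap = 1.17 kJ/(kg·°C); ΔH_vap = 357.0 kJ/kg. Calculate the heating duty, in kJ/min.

liquid 90.4→145 °C: 96.096 kJ/kg
vaporisation at 145 °C: 357 kJ/kg
vapour 145→267 °C: 142.74 kJ/kg
Δh = 96.096 + 357 + 142.74 = 595.84 kJ/kg
Q = ṁ·Δh = 23.31 kg/s × 595.84 kJ/kg = 13889 kJ/s
|Q| = 13889 kW = 833340 kJ/min

Q = 833000 kJ/min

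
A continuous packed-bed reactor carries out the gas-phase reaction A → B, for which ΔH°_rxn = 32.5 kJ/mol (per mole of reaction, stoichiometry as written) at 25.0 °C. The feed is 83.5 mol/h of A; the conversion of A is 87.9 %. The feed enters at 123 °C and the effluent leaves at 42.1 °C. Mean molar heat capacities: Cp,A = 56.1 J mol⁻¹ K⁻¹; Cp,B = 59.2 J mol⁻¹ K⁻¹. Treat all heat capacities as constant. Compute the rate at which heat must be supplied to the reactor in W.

Extent of reaction ξ = 0.879 × 83.5 = 73.397 mol/h
Reaction term: ξ·ΔH°_rxn = 73.397 × 32.5 = 2385.4 kJ/h
Sensible, feed 123→25 °C: -459.07 kJ/h
Outlet flows (mol/h): A 10.103, B 73.397
Sensible, products 25→42.1 °C: 83.993 kJ/h
Q = ΔH = 2010.3 kJ/h = 0.55842 kW
Heat supplied = 558.42 W

Q_in = 558 W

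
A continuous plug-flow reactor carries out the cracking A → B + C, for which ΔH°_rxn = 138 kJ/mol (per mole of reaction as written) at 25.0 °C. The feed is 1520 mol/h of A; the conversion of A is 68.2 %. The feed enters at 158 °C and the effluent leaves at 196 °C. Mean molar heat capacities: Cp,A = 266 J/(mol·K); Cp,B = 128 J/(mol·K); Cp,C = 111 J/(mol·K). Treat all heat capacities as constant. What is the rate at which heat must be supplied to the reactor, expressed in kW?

Q_in = 42.7 kW

Extent of reaction ξ = 0.682 × 1520 = 1036.6 mol/h
Reaction term: ξ·ΔH°_rxn = 1036.6 × 138 = 143060 kJ/h
Sensible, feed 158→25 °C: -53775 kJ/h
Outlet flows (mol/h): A 483.36, B 1036.6, C 1036.6
Sensible, products 25→196 °C: 64353 kJ/h
Q = ΔH = 153630 kJ/h = 42.676 kW
Heat supplied = 42.676 kW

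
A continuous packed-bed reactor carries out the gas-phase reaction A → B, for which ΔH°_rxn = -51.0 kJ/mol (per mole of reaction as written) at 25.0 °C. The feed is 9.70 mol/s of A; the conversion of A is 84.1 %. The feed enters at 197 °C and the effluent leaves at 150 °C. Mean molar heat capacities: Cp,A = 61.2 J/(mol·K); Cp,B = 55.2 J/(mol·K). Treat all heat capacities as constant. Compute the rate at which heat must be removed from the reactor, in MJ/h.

Extent of reaction ξ = 0.841 × 9.70 = 8.1577 mol/s
Reaction term: ξ·ΔH°_rxn = 8.1577 × -51.0 = -416.04 kJ/s
Sensible, feed 197→25 °C: -102.11 kJ/s
Outlet flows (mol/s): A 1.5423, B 8.1577
Sensible, products 25→150 °C: 68.087 kJ/s
Q = ΔH = -450.06 kJ/s = -450.06 kW
Heat removed = 1620.2 MJ/h

Q_out = 1620 MJ/h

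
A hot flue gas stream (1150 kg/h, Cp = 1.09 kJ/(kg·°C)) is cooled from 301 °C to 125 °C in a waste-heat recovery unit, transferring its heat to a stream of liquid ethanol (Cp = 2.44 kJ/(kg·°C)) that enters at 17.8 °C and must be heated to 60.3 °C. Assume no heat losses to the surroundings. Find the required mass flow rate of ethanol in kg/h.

Heat released by hot stream: Q = 1150 × 1.09 × (301 − 125) = 220620 kJ/h
Energy balance on cold side (adiabatic exchanger): Q = ṁ_c·Cp_c·(T_c,out − T_c,in)
ṁ_c = 220620 / [2.44 × (60.3 − 17.8)] = 2127.4 kg/h

ṁ_c = 2130 kg/h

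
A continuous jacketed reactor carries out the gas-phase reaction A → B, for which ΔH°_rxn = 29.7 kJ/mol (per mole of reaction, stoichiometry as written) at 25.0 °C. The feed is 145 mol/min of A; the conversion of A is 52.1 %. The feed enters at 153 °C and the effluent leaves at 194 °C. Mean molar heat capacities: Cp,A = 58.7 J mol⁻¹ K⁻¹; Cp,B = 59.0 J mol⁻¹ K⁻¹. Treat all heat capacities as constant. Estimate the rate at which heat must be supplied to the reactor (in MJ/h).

Q_in = 156 MJ/h

Extent of reaction ξ = 0.521 × 145 = 75.545 mol/min
Reaction term: ξ·ΔH°_rxn = 75.545 × 29.7 = 2243.7 kJ/min
Sensible, feed 153→25 °C: -1089.5 kJ/min
Outlet flows (mol/min): A 69.455, B 75.545
Sensible, products 25→194 °C: 1442.3 kJ/min
Q = ΔH = 2596.5 kJ/min = 43.275 kW
Heat supplied = 155.79 MJ/h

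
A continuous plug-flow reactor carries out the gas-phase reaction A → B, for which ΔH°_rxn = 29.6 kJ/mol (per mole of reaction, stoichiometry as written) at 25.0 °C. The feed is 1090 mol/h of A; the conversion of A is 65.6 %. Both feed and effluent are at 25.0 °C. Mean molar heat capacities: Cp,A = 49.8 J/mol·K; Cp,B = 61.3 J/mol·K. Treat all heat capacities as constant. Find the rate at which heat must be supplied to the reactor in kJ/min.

Q_in = 353 kJ/min

Extent of reaction ξ = 0.656 × 1090 = 715.04 mol/h
Reaction term: ξ·ΔH°_rxn = 715.04 × 29.6 = 21165 kJ/h
Q = ΔH = 21165 kJ/h = 5.8792 kW
Heat supplied = 352.75 kJ/min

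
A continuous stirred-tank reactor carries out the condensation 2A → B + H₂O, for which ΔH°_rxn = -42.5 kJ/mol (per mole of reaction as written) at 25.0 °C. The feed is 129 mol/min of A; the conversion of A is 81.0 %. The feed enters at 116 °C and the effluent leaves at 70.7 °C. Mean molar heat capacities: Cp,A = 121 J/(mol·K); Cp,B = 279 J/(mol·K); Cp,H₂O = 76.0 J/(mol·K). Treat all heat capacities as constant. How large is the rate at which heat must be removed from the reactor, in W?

Q_out = 44300 W

Extent of reaction ξ = 0.810 × 129 / 2 = 52.245 mol/min
Reaction term: ξ·ΔH°_rxn = 52.245 × -42.5 = -2220.4 kJ/min
Sensible, feed 116→25 °C: -1420.4 kJ/min
Outlet flows (mol/min): A 24.51, B 52.245, H₂O 52.245
Sensible, products 25→70.7 °C: 983.13 kJ/min
Q = ΔH = -2657.7 kJ/min = -44.295 kW
Heat removed = 44295 W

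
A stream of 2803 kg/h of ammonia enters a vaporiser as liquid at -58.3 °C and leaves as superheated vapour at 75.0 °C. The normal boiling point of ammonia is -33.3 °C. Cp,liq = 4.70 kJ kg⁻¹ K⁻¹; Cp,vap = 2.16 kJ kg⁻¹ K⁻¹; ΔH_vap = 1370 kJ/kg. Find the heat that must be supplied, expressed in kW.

liquid -58.3→-33.3 °C: 117.5 kJ/kg
vaporisation at -33.3 °C: 1370 kJ/kg
vapour -33.3→75.0 °C: 233.93 kJ/kg
Δh = 117.5 + 1370 + 233.93 = 1721.4 kJ/kg
Q = ṁ·Δh = 2803 kg/h × 1721.4 kJ/kg = 4.8252e+06 kJ/h
|Q| = 1340.3 kW

Q = 1340 kW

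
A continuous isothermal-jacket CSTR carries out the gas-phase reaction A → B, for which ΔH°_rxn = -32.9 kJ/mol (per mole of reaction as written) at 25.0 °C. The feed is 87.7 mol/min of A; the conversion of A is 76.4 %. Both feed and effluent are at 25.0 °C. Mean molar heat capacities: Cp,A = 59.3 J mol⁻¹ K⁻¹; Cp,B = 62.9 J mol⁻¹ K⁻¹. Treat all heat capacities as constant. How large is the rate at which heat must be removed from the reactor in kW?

Q_out = 36.7 kW

Extent of reaction ξ = 0.764 × 87.7 = 67.003 mol/min
Reaction term: ξ·ΔH°_rxn = 67.003 × -32.9 = -2204.4 kJ/min
Q = ΔH = -2204.4 kJ/min = -36.74 kW
Heat removed = 36.74 kW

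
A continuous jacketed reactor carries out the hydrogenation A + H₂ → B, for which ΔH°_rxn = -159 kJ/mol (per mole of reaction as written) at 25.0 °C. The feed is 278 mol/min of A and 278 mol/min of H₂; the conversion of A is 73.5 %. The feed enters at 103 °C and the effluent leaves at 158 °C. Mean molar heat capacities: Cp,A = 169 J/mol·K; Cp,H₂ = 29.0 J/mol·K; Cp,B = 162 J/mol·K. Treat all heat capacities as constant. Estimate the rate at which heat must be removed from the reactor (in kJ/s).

Extent of reaction ξ = 0.735 × 278 = 204.33 mol/min
Reaction term: ξ·ΔH°_rxn = 204.33 × -159 = -32488 kJ/min
Sensible, feed 103→25 °C: -4293.4 kJ/min
Outlet flows (mol/min): A 73.67, H₂ 73.67, B 204.33
Sensible, products 25→158 °C: 6342.5 kJ/min
Q = ΔH = -30439 kJ/min = -507.32 kW
Heat removed = 507.32 kJ/s

Q_out = 507 kJ/s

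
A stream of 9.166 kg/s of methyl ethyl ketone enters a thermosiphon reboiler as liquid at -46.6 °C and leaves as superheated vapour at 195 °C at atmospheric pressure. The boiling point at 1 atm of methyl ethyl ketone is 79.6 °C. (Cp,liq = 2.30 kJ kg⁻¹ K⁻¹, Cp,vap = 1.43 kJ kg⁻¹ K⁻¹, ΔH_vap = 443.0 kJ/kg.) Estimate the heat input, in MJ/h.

liquid -46.6→79.6 °C: 290.26 kJ/kg
vaporisation at 79.6 °C: 443 kJ/kg
vapour 79.6→195 °C: 165.02 kJ/kg
Δh = 290.26 + 443 + 165.02 = 898.28 kJ/kg
Q = ṁ·Δh = 9.166 kg/s × 898.28 kJ/kg = 8233.7 kJ/s
|Q| = 8233.7 kW = 29641 MJ/h

Q = 29600 MJ/h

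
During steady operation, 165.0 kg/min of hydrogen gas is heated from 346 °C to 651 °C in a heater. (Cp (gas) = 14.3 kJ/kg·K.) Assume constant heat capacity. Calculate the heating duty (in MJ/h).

Q = 43200 MJ/h

Q = ṁ·Cp·ΔT = 165.0 × 14.3 × (651 − 346) = 719650 kJ/min
Converting: 719650 / 60 s = 11994 kW
Heating duty = 43179 MJ/h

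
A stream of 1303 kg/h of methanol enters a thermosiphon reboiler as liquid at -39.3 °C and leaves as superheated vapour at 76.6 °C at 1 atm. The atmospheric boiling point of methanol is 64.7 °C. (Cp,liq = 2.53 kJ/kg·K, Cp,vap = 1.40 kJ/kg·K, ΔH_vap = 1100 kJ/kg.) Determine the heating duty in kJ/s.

Q = 499 kJ/s

liquid -39.3→64.7 °C: 263.12 kJ/kg
vaporisation at 64.7 °C: 1100 kJ/kg
vapour 64.7→76.6 °C: 16.66 kJ/kg
Δh = 263.12 + 1100 + 16.66 = 1379.8 kJ/kg
Q = ṁ·Δh = 1303 kg/h × 1379.8 kJ/kg = 1.7979e+06 kJ/h
|Q| = 499.4 kW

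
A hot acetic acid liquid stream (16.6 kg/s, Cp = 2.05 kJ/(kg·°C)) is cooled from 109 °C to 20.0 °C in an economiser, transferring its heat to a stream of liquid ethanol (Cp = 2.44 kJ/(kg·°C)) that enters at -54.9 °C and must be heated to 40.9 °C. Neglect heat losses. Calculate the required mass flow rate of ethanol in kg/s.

Heat released by hot stream: Q = 16.6 × 2.05 × (109 − 20.0) = 3028.7 kJ/s
Energy balance on cold side (adiabatic exchanger): Q = ṁ_c·Cp_c·(T_c,out − T_c,in)
ṁ_c = 3028.7 / [2.44 × (40.9 − -54.9)] = 12.957 kg/s

ṁ_c = 13.0 kg/s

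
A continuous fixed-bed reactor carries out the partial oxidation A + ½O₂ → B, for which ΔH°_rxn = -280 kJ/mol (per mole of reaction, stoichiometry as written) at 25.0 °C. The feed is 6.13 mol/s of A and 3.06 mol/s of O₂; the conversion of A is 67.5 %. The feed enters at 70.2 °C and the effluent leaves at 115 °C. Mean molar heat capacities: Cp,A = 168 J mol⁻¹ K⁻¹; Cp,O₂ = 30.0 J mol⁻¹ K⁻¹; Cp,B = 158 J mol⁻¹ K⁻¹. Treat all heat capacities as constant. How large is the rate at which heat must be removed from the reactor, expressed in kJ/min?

Extent of reaction ξ = 0.675 × 6.13 = 4.1378 mol/s
Reaction term: ξ·ΔH°_rxn = 4.1378 × -280 = -1158.6 kJ/s
Sensible, feed 70.2→25 °C: -50.698 kJ/s
Outlet flows (mol/s): A 1.9922, O₂ 0.99112, B 4.1378
Sensible, products 25→115 °C: 91.638 kJ/s
Q = ΔH = -1117.6 kJ/s = -1117.6 kW
Heat removed = 67058 kJ/min

Q_out = 67100 kJ/min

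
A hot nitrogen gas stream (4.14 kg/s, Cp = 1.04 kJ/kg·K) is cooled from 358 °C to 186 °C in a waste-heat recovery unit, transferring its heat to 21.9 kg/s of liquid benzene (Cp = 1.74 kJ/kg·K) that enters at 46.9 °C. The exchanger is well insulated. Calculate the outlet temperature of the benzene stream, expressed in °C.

T_c,out = 66.3 °C

Heat released by hot stream: Q = 4.14 × 1.04 × (358 − 186) = 740.56 kJ/s
Energy balance on cold side (adiabatic exchanger): Q = ṁ_c·Cp_c·(T_c,out − T_c,in)
T_c,out = 46.9 + 740.56/(21.9 × 1.74) = 66.334 °C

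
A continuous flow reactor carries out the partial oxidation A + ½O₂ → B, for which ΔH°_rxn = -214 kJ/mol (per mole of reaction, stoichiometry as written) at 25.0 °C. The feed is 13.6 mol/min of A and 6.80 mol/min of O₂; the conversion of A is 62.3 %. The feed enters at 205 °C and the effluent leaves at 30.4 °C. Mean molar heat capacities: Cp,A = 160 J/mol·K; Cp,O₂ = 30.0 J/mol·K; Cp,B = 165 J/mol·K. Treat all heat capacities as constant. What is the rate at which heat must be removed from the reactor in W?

Extent of reaction ξ = 0.623 × 13.6 = 8.4728 mol/min
Reaction term: ξ·ΔH°_rxn = 8.4728 × -214 = -1813.2 kJ/min
Sensible, feed 205→25 °C: -428.4 kJ/min
Outlet flows (mol/min): A 5.1272, O₂ 2.5636, B 8.4728
Sensible, products 25→30.4 °C: 12.394 kJ/min
Q = ΔH = -2229.2 kJ/min = -37.153 kW
Heat removed = 37153 W

Q_out = 37200 W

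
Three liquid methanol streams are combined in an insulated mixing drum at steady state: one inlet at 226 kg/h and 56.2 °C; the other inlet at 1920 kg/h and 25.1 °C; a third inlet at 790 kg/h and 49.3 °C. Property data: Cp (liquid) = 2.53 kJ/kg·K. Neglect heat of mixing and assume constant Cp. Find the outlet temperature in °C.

No heat crosses the boundary, so H_out = H_in.
T_out = Σ ṁᵢCp,ᵢTᵢ / Σ ṁᵢCp,ᵢ
      = 252600 / 7428.1 = 34.006 °C

T_out = 34.0 °C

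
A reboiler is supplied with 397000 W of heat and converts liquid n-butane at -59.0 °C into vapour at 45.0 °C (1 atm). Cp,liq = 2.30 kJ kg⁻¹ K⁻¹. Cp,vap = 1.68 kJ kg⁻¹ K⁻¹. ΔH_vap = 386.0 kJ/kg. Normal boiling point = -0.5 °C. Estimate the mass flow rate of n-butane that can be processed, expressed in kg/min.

ṁ = 39.9 kg/min

Δh = 2.30×(-0.5−-59.0) + 386.0 + 1.68×(45.0−-0.5) = 596.99 kJ/kg
Q = 397000 W = 397 kJ/s = 23820 kJ/min
ṁ = Q/Δh = 23820 / 596.99 = 39.9 kg/min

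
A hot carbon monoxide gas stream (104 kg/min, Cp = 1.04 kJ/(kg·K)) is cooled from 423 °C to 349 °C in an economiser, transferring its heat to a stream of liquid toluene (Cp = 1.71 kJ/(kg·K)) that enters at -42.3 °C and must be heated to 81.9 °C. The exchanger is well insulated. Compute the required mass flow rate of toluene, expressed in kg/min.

ṁ_c = 37.7 kg/min

Heat released by hot stream: Q = 104 × 1.04 × (423 − 349) = 8003.8 kJ/min
Energy balance on cold side (adiabatic exchanger): Q = ṁ_c·Cp_c·(T_c,out − T_c,in)
ṁ_c = 8003.8 / [1.71 × (81.9 − -42.3)] = 37.686 kg/min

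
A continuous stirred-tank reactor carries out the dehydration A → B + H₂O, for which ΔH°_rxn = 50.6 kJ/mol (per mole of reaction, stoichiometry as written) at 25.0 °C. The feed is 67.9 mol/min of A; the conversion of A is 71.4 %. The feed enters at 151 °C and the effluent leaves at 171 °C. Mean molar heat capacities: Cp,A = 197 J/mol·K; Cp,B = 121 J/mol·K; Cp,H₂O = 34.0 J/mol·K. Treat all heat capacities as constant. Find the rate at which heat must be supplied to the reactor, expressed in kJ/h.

Extent of reaction ξ = 0.714 × 67.9 = 48.481 mol/min
Reaction term: ξ·ΔH°_rxn = 48.481 × 50.6 = 2453.1 kJ/min
Sensible, feed 151→25 °C: -1685.4 kJ/min
Outlet flows (mol/min): A 19.419, B 48.481, H₂O 48.481
Sensible, products 25→171 °C: 1655.7 kJ/min
Q = ΔH = 2423.4 kJ/min = 40.389 kW
Heat supplied = 145400 kJ/h

Q_in = 145000 kJ/h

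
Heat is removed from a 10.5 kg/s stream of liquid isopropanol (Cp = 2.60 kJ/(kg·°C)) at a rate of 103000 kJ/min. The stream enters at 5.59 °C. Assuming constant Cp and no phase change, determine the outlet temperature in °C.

Q = 103000 kJ/min = 1716.7 kJ/s
ΔT = Q/(ṁ·Cp) = 1716.7/(10.5×2.60) = 62.882 K
T_out = 5.59 − 62.882 = -57.292 °C

T_out = -57.3 °C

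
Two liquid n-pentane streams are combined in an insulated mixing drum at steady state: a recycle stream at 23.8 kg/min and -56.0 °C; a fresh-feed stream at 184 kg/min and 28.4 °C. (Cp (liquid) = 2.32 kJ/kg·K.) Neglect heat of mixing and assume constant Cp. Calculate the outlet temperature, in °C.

Adiabatic, steady state ⇒ Σ ṁᵢCp,ᵢ(T_out − Tᵢ) = 0
Σ ṁᵢCp,ᵢTᵢ = 23.8×2.32×-56.0 + 184×2.32×28.4 = 9031.3
Σ ṁᵢCp,ᵢ = 23.8×2.32 + 184×2.32 = 482.1
T_out = 9031.3 / 482.1 = 18.733 °C

T_out = 18.7 °C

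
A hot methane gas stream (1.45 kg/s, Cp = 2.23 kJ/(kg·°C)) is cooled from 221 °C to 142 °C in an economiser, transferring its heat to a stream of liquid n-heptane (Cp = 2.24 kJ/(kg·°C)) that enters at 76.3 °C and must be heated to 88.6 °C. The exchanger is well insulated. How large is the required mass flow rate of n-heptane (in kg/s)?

ṁ_c = 9.27 kg/s

Heat released by hot stream: Q = 1.45 × 2.23 × (221 − 142) = 255.45 kJ/s
Energy balance on cold side (adiabatic exchanger): Q = ṁ_c·Cp_c·(T_c,out − T_c,in)
ṁ_c = 255.45 / [2.24 × (88.6 − 76.3)] = 9.2714 kg/s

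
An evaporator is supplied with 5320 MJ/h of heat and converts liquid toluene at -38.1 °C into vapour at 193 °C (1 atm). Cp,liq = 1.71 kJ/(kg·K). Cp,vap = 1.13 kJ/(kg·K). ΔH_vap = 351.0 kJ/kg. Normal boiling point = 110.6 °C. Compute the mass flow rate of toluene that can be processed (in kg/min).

Δh = 1.71×(110.6−-38.1) + 351.0 + 1.13×(193−110.6) = 698.39 kJ/kg
Q = 5320 MJ/h = 1477.8 kJ/s = 88667 kJ/min
ṁ = Q/Δh = 88667 / 698.39 = 126.96 kg/min

ṁ = 127 kg/min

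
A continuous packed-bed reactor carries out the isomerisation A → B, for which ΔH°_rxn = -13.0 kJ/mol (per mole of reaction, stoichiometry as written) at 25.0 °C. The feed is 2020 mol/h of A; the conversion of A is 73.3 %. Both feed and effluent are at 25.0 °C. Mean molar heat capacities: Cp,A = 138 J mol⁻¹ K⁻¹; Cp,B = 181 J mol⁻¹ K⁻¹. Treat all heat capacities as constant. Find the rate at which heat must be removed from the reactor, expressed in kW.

Extent of reaction ξ = 0.733 × 2020 = 1480.7 mol/h
Reaction term: ξ·ΔH°_rxn = 1480.7 × -13.0 = -19249 kJ/h
Q = ΔH = -19249 kJ/h = -5.3468 kW
Heat removed = 5.3468 kW

Q_out = 5.35 kW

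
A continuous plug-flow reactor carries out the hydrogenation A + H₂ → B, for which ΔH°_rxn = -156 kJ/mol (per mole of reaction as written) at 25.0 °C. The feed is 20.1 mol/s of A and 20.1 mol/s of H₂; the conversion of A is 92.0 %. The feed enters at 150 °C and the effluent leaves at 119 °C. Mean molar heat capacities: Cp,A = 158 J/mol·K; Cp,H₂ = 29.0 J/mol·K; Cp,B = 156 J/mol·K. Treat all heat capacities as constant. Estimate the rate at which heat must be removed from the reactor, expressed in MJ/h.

Q_out = 11000 MJ/h

Extent of reaction ξ = 0.920 × 20.1 = 18.492 mol/s
Reaction term: ξ·ΔH°_rxn = 18.492 × -156 = -2884.8 kJ/s
Sensible, feed 150→25 °C: -469.84 kJ/s
Outlet flows (mol/s): A 1.608, H₂ 1.608, B 18.492
Sensible, products 25→119 °C: 299.43 kJ/s
Q = ΔH = -3055.2 kJ/s = -3055.2 kW
Heat removed = 10999 MJ/h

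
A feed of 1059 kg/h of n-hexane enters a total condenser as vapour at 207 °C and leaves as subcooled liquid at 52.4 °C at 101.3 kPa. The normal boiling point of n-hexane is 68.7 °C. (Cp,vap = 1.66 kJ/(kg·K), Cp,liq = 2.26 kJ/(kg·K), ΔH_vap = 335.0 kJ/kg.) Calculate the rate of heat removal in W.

vapour 207→68.7 °C: -229.58 kJ/kg
condensation at 68.7 °C: -335 kJ/kg
liquid 68.7→52.4 °C: -36.838 kJ/kg
Δh = -229.58 + -335 + -36.838 = -601.42 kJ/kg
Q = ṁ·Δh = 1059 kg/h × -601.42 kJ/kg = -636900 kJ/h
|Q| = 176.92 kW = 176920 W

Q_c = 177000 W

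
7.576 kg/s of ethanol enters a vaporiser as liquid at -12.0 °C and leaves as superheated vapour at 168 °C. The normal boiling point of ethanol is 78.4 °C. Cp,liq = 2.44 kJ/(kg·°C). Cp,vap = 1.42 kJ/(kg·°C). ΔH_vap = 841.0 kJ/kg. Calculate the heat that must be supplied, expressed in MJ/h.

Q = 32400 MJ/h

liquid -12.0→78.4 °C: 220.58 kJ/kg
vaporisation at 78.4 °C: 841 kJ/kg
vapour 78.4→168 °C: 127.23 kJ/kg
Δh = 220.58 + 841 + 127.23 = 1188.8 kJ/kg
Q = ṁ·Δh = 7.576 kg/s × 1188.8 kJ/kg = 9006.4 kJ/s
|Q| = 9006.4 kW = 32423 MJ/h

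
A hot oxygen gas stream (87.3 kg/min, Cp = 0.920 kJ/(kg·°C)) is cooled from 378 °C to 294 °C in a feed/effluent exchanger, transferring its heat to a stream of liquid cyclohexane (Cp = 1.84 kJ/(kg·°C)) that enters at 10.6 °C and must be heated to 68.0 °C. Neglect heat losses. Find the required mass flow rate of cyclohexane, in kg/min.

ṁ_c = 63.9 kg/min

Heat released by hot stream: Q = 87.3 × 0.920 × (378 − 294) = 6746.5 kJ/min
Energy balance on cold side (adiabatic exchanger): Q = ṁ_c·Cp_c·(T_c,out − T_c,in)
ṁ_c = 6746.5 / [1.84 × (68.0 − 10.6)] = 63.878 kg/min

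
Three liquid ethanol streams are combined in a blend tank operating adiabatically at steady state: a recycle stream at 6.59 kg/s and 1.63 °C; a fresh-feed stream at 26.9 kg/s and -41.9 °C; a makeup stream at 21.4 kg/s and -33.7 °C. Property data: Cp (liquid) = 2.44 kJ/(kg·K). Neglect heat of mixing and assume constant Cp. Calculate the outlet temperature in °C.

T_out = -33.5 °C

Energy balance with Q = 0: Σ ṁᵢCp,ᵢ(T_out − Tᵢ) = 0
Σ ṁᵢCp,ᵢTᵢ = 6.59×2.44×1.63 + 26.9×2.44×-41.9 + 21.4×2.44×-33.7 = -4483.6
Σ ṁᵢCp,ᵢ = 6.59×2.44 + 26.9×2.44 + 21.4×2.44 = 133.93
T_out = -4483.6 / 133.93 = -33.477 °C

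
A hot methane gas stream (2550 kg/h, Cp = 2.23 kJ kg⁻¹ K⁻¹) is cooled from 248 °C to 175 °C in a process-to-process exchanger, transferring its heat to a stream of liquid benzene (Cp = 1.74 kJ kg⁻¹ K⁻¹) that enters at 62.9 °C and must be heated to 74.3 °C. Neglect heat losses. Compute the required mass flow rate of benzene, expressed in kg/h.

Heat released by hot stream: Q = 2550 × 2.23 × (248 − 175) = 415110 kJ/h
Energy balance on cold side (adiabatic exchanger): Q = ṁ_c·Cp_c·(T_c,out − T_c,in)
ṁ_c = 415110 / [1.74 × (74.3 − 62.9)] = 20927 kg/h

ṁ_c = 20900 kg/h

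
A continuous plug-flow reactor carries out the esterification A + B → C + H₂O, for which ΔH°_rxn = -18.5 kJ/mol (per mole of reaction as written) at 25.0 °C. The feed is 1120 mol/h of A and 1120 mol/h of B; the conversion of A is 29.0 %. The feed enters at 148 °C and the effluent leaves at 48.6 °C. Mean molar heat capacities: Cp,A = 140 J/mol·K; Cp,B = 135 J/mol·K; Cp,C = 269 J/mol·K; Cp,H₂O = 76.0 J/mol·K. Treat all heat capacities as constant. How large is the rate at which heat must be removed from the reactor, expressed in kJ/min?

Q_out = 601 kJ/min

Extent of reaction ξ = 0.290 × 1120 = 324.8 mol/h
Reaction term: ξ·ΔH°_rxn = 324.8 × -18.5 = -6008.8 kJ/h
Sensible, feed 148→25 °C: -37884 kJ/h
Outlet flows (mol/h): A 795.2, B 795.2, C 324.8, H₂O 324.8
Sensible, products 25→48.6 °C: 7805.4 kJ/h
Q = ΔH = -36087 kJ/h = -10.024 kW
Heat removed = 601.46 kJ/min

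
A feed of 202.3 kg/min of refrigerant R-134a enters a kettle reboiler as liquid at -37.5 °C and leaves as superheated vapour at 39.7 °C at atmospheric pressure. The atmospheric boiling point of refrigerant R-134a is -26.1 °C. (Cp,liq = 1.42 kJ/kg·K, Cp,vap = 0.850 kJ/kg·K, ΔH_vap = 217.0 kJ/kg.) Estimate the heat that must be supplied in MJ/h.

liquid -37.5→-26.1 °C: 16.188 kJ/kg
vaporisation at -26.1 °C: 217 kJ/kg
vapour -26.1→39.7 °C: 55.93 kJ/kg
Δh = 16.188 + 217 + 55.93 = 289.12 kJ/kg
Q = ṁ·Δh = 202.3 kg/min × 289.12 kJ/kg = 58489 kJ/min
|Q| = 974.81 kW = 3509.3 MJ/h

Q = 3510 MJ/h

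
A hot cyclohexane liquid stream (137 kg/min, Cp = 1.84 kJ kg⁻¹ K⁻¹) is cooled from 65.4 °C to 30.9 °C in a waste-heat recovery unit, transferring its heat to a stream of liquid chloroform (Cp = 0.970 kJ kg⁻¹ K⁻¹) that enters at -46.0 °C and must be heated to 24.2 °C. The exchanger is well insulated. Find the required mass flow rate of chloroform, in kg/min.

Heat released by hot stream: Q = 137 × 1.84 × (65.4 − 30.9) = 8696.8 kJ/min
Energy balance on cold side (adiabatic exchanger): Q = ṁ_c·Cp_c·(T_c,out − T_c,in)
ṁ_c = 8696.8 / [0.970 × (24.2 − -46.0)] = 127.72 kg/min

ṁ_c = 128 kg/min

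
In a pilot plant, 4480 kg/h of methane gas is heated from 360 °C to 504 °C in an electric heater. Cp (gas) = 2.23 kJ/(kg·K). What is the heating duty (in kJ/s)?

Q = ṁ·Cp·ΔT = 4480 × 2.23 × (504 − 360) = 1.4386e+06 kJ/h
Converting: 1.4386e+06 / 3600 s = 399.62 kW

Q = 400 kJ/s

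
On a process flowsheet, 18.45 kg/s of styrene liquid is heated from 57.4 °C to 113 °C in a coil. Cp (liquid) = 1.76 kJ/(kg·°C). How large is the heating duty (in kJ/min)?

Q = 108000 kJ/min

Q = ṁ·Cp·ΔT = 18.45 × 1.76 × (113 − 57.4) = 1805.4 kJ/s
Heating duty = 108330 kJ/min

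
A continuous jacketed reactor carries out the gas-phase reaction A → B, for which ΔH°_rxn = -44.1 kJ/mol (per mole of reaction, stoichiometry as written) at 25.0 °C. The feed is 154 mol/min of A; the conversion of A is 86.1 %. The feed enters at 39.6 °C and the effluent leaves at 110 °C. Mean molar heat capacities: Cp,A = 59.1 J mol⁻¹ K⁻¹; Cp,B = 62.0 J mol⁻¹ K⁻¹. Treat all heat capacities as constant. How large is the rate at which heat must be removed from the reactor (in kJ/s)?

Extent of reaction ξ = 0.861 × 154 = 132.59 mol/min
Reaction term: ξ·ΔH°_rxn = 132.59 × -44.1 = -5847.4 kJ/min
Sensible, feed 39.6→25 °C: -132.88 kJ/min
Outlet flows (mol/min): A 21.406, B 132.59
Sensible, products 25→110 °C: 806.3 kJ/min
Q = ΔH = -5174 kJ/min = -86.233 kW
Heat removed = 86.233 kJ/s

Q_out = 86.2 kJ/s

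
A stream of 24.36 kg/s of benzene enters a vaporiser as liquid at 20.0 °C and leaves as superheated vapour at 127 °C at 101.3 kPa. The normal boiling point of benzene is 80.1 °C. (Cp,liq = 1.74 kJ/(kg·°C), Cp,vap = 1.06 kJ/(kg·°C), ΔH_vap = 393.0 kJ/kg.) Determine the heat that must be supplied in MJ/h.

liquid 20.0→80.1 °C: 104.57 kJ/kg
vaporisation at 80.1 °C: 393 kJ/kg
vapour 80.1→127 °C: 49.714 kJ/kg
Δh = 104.57 + 393 + 49.714 = 547.29 kJ/kg
Q = ṁ·Δh = 24.36 kg/s × 547.29 kJ/kg = 13332 kJ/s
|Q| = 13332 kW = 47995 MJ/h

Q = 48000 MJ/h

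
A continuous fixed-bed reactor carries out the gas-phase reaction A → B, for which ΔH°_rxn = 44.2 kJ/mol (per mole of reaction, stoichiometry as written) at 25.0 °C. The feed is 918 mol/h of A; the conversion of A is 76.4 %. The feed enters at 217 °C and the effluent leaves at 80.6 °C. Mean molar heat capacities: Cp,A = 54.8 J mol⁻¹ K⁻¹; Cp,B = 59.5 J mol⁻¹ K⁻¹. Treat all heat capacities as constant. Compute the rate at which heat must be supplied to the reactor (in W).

Extent of reaction ξ = 0.764 × 918 = 701.35 mol/h
Reaction term: ξ·ΔH°_rxn = 701.35 × 44.2 = 31000 kJ/h
Sensible, feed 217→25 °C: -9658.8 kJ/h
Outlet flows (mol/h): A 216.65, B 701.35
Sensible, products 25→80.6 °C: 2980.3 kJ/h
Q = ΔH = 24321 kJ/h = 6.7559 kW
Heat supplied = 6755.9 W

Q_in = 6760 W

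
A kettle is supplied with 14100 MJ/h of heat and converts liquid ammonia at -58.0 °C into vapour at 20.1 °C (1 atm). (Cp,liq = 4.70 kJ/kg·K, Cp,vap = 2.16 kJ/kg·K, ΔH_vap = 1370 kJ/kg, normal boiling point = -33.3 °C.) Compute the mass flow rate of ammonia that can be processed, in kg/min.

Δh = 4.70×(-33.3−-58.0) + 1370 + 2.16×(20.1−-33.3) = 1601.4 kJ/kg
Q = 14100 MJ/h = 3916.7 kJ/s = 235000 kJ/min
ṁ = Q/Δh = 235000 / 1601.4 = 146.74 kg/min

ṁ = 147 kg/min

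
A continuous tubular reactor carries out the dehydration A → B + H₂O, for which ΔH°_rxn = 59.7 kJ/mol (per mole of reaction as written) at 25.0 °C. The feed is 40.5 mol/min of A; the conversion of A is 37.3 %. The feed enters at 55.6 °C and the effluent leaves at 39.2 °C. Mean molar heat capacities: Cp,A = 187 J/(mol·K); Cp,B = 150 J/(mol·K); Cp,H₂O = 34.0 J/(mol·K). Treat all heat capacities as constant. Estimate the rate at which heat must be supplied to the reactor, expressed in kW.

Q_in = 13.0 kW

Extent of reaction ξ = 0.373 × 40.5 = 15.107 mol/min
Reaction term: ξ·ΔH°_rxn = 15.107 × 59.7 = 901.86 kJ/min
Sensible, feed 55.6→25 °C: -231.75 kJ/min
Outlet flows (mol/min): A 25.393, B 15.107, H₂O 15.107
Sensible, products 25→39.2 °C: 106.9 kJ/min
Q = ΔH = 777.01 kJ/min = 12.95 kW
Heat supplied = 12.95 kW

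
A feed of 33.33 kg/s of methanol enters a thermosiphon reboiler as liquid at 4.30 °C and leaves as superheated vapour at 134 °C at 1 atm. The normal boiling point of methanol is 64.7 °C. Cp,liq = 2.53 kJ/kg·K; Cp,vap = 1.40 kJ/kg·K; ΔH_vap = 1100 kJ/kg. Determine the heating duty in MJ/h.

liquid 4.30→64.7 °C: 152.81 kJ/kg
vaporisation at 64.7 °C: 1100 kJ/kg
vapour 64.7→134 °C: 97.02 kJ/kg
Δh = 152.81 + 1100 + 97.02 = 1349.8 kJ/kg
Q = ṁ·Δh = 33.33 kg/s × 1349.8 kJ/kg = 44990 kJ/s
|Q| = 44990 kW = 161960 MJ/h

Q = 162000 MJ/h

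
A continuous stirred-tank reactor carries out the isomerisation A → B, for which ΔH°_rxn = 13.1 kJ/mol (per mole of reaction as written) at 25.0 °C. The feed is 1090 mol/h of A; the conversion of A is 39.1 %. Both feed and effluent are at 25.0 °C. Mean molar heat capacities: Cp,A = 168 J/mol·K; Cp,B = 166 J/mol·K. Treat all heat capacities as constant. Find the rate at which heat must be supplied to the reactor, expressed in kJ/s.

Q_in = 1.55 kJ/s

Extent of reaction ξ = 0.391 × 1090 = 426.19 mol/h
Reaction term: ξ·ΔH°_rxn = 426.19 × 13.1 = 5583.1 kJ/h
Q = ΔH = 5583.1 kJ/h = 1.5509 kW
Heat supplied = 1.5509 kJ/s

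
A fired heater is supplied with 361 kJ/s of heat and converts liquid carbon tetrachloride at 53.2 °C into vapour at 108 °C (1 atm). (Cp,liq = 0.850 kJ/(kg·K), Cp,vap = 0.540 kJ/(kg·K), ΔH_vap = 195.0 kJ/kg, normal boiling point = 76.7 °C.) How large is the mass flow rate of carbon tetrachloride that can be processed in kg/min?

Δh = 0.850×(76.7−53.2) + 195.0 + 0.540×(108−76.7) = 231.88 kJ/kg
Q = 361 kJ/s = 361 kJ/s = 21660 kJ/min
ṁ = Q/Δh = 21660 / 231.88 = 93.412 kg/min

ṁ = 93.4 kg/min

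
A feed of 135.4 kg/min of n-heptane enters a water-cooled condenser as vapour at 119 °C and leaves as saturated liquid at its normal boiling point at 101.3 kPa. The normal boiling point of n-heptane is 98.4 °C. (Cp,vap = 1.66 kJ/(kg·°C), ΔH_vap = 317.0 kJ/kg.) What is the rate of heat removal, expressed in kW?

Q_c = 793 kW

vapour 119→98.4 °C: -34.196 kJ/kg
condensation at 98.4 °C: -317 kJ/kg
Δh = -34.196 + -317 = -351.2 kJ/kg
Q = ṁ·Δh = 135.4 kg/min × -351.2 kJ/kg = -47552 kJ/min
|Q| = 792.53 kW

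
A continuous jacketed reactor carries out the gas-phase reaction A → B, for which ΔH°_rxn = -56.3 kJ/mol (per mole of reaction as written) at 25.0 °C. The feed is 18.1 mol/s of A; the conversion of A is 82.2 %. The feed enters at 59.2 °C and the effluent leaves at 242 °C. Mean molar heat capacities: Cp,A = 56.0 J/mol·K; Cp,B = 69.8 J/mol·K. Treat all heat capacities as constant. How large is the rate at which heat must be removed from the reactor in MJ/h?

Q_out = 2190 MJ/h

Extent of reaction ξ = 0.822 × 18.1 = 14.878 mol/s
Reaction term: ξ·ΔH°_rxn = 14.878 × -56.3 = -837.64 kJ/s
Sensible, feed 59.2→25 °C: -34.665 kJ/s
Outlet flows (mol/s): A 3.2218, B 14.878
Sensible, products 25→242 °C: 264.51 kJ/s
Q = ΔH = -607.8 kJ/s = -607.8 kW
Heat removed = 2188.1 MJ/h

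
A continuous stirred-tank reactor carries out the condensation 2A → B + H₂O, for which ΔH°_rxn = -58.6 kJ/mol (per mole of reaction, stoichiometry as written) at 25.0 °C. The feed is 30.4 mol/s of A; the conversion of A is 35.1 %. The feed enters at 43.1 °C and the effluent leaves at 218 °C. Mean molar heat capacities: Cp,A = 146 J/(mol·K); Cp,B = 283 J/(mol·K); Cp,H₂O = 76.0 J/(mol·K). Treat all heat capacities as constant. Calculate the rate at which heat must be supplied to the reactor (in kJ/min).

Q_in = 32000 kJ/min

Extent of reaction ξ = 0.351 × 30.4 / 2 = 5.3352 mol/s
Reaction term: ξ·ΔH°_rxn = 5.3352 × -58.6 = -312.64 kJ/s
Sensible, feed 43.1→25 °C: -80.335 kJ/s
Outlet flows (mol/s): A 19.73, B 5.3352, H₂O 5.3352
Sensible, products 25→218 °C: 925.6 kJ/s
Q = ΔH = 532.62 kJ/s = 532.62 kW
Heat supplied = 31957 kJ/min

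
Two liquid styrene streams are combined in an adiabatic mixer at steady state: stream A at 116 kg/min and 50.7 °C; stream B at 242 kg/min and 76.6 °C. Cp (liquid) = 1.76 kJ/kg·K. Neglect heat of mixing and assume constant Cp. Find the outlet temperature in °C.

No heat crosses the boundary, so H_out = H_in.
T_out = Σ ṁᵢCp,ᵢTᵢ / Σ ṁᵢCp,ᵢ
      = 42976 / 630.08 = 68.208 °C

T_out = 68.2 °C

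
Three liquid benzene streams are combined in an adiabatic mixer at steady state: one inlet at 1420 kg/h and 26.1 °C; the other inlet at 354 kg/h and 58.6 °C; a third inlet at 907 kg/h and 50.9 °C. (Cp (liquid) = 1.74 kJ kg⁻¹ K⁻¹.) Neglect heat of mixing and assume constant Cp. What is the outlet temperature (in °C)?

T_out = 38.8 °C

No heat crosses the boundary, so H_out = H_in.
Σ ṁᵢCp,ᵢTᵢ = 1420×1.74×26.1 + 354×1.74×58.6 + 907×1.74×50.9 = 180910
Σ ṁᵢCp,ᵢ = 1420×1.74 + 354×1.74 + 907×1.74 = 4664.9
T_out = 180910 / 4664.9 = 38.781 °C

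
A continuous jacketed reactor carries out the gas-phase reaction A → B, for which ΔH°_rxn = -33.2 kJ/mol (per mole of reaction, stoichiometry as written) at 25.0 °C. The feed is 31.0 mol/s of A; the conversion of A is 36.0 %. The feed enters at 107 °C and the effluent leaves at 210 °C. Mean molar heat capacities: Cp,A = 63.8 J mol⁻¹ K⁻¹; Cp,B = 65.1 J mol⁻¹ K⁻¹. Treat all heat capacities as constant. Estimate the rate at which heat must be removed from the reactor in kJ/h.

Extent of reaction ξ = 0.360 × 31.0 = 11.16 mol/s
Reaction term: ξ·ΔH°_rxn = 11.16 × -33.2 = -370.51 kJ/s
Sensible, feed 107→25 °C: -162.18 kJ/s
Outlet flows (mol/s): A 19.84, B 11.16
Sensible, products 25→210 °C: 368.58 kJ/s
Q = ΔH = -164.11 kJ/s = -164.11 kW
Heat removed = 590810 kJ/h

Q_out = 591000 kJ/h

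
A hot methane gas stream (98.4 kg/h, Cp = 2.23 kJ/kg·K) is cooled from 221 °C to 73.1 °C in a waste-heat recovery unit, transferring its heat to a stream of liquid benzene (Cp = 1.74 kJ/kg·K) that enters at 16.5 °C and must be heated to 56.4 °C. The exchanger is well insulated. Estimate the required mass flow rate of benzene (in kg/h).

ṁ_c = 467 kg/h

Heat released by hot stream: Q = 98.4 × 2.23 × (221 − 73.1) = 32454 kJ/h
Energy balance on cold side (adiabatic exchanger): Q = ṁ_c·Cp_c·(T_c,out − T_c,in)
ṁ_c = 32454 / [1.74 × (56.4 − 16.5)] = 467.46 kg/h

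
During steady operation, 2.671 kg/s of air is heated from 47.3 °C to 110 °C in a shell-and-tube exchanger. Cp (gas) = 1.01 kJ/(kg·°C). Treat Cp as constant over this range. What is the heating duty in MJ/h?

Q = 609 MJ/h

Q = ṁ·Cp·ΔT = 2.671 × 1.01 × (110 − 47.3) = 169.15 kJ/s
Heating duty = 608.93 MJ/h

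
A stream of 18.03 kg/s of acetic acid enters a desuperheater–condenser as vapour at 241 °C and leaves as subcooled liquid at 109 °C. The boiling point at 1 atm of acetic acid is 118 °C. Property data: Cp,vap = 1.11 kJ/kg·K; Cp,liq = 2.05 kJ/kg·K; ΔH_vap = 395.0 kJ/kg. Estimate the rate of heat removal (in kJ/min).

vapour 241→118 °C: -136.53 kJ/kg
condensation at 118 °C: -395 kJ/kg
liquid 118→109 °C: -18.45 kJ/kg
Δh = -136.53 + -395 + -18.45 = -549.98 kJ/kg
Q = ṁ·Δh = 18.03 kg/s × -549.98 kJ/kg = -9916.1 kJ/s
|Q| = 9916.1 kW = 594970 kJ/min

Q_c = 595000 kJ/min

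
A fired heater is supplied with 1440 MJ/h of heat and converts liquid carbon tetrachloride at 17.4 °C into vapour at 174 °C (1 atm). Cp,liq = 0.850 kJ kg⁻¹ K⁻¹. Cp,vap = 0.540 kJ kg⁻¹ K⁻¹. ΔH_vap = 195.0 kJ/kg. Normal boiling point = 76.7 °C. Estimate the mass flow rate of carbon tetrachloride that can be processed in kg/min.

Δh = 0.850×(76.7−17.4) + 195.0 + 0.540×(174−76.7) = 297.95 kJ/kg
Q = 1440 MJ/h = 400 kJ/s = 24000 kJ/min
ṁ = Q/Δh = 24000 / 297.95 = 80.551 kg/min

ṁ = 80.6 kg/min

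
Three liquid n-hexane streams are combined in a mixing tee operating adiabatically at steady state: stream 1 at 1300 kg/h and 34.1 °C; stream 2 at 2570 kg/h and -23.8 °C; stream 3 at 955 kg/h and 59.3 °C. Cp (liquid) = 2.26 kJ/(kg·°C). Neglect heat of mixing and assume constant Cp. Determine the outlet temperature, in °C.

T_out = 8.25 °C

Energy balance with Q = 0: Σ ṁᵢCp,ᵢ(T_out − Tᵢ) = 0
T_out = Σ ṁᵢCp,ᵢTᵢ / Σ ṁᵢCp,ᵢ
      = 89938 / 10904 = 8.2478 °C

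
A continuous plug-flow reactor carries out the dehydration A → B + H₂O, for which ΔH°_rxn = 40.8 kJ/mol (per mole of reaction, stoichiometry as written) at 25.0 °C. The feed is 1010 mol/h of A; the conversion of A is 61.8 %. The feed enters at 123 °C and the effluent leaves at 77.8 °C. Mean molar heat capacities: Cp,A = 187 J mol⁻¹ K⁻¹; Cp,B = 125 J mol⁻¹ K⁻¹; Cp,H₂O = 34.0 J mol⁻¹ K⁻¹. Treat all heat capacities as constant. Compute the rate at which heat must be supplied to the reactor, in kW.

Q_in = 4.45 kW

Extent of reaction ξ = 0.618 × 1010 = 624.18 mol/h
Reaction term: ξ·ΔH°_rxn = 624.18 × 40.8 = 25467 kJ/h
Sensible, feed 123→25 °C: -18509 kJ/h
Outlet flows (mol/h): A 385.82, B 624.18, H₂O 624.18
Sensible, products 25→77.8 °C: 9049.5 kJ/h
Q = ΔH = 16007 kJ/h = 4.4463 kW
Heat supplied = 4.4463 kW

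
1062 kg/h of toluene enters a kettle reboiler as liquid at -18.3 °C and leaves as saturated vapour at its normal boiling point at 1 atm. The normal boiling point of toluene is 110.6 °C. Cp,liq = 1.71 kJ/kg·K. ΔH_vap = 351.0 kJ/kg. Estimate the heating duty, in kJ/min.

Q = 10100 kJ/min

liquid -18.3→110.6 °C: 220.42 kJ/kg
vaporisation at 110.6 °C: 351 kJ/kg
Δh = 220.42 + 351 = 571.42 kJ/kg
Q = ṁ·Δh = 1062 kg/h × 571.42 kJ/kg = 606850 kJ/h
|Q| = 168.57 kW = 10114 kJ/min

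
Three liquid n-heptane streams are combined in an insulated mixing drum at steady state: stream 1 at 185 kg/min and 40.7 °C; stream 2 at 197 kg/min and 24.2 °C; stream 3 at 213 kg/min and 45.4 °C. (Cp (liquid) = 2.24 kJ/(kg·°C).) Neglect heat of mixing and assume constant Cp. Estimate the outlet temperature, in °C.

Adiabatic, steady state ⇒ Σ ṁᵢCp,ᵢ(T_out − Tᵢ) = 0
Σ ṁᵢCp,ᵢTᵢ = 185×2.24×40.7 + 197×2.24×24.2 + 213×2.24×45.4 = 49206
Σ ṁᵢCp,ᵢ = 185×2.24 + 197×2.24 + 213×2.24 = 1332.8
T_out = 49206 / 1332.8 = 36.919 °C

T_out = 36.9 °C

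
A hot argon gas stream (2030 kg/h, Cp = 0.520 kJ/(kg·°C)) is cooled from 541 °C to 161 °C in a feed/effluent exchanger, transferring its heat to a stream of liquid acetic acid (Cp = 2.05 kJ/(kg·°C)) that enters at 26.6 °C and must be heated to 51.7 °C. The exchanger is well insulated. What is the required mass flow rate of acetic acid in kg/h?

Heat released by hot stream: Q = 2030 × 0.520 × (541 − 161) = 401130 kJ/h
Energy balance on cold side (adiabatic exchanger): Q = ṁ_c·Cp_c·(T_c,out − T_c,in)
ṁ_c = 401130 / [2.05 × (51.7 − 26.6)] = 7795.7 kg/h

ṁ_c = 7800 kg/h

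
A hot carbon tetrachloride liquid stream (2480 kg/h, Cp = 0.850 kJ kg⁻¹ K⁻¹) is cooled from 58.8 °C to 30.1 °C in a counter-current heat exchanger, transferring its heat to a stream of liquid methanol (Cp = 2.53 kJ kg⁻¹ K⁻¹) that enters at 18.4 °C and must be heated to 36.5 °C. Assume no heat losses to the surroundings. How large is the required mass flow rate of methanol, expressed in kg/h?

ṁ_c = 1320 kg/h

Heat released by hot stream: Q = 2480 × 0.850 × (58.8 − 30.1) = 60500 kJ/h
Energy balance on cold side (adiabatic exchanger): Q = ṁ_c·Cp_c·(T_c,out − T_c,in)
ṁ_c = 60500 / [2.53 × (36.5 − 18.4)] = 1321.2 kg/h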